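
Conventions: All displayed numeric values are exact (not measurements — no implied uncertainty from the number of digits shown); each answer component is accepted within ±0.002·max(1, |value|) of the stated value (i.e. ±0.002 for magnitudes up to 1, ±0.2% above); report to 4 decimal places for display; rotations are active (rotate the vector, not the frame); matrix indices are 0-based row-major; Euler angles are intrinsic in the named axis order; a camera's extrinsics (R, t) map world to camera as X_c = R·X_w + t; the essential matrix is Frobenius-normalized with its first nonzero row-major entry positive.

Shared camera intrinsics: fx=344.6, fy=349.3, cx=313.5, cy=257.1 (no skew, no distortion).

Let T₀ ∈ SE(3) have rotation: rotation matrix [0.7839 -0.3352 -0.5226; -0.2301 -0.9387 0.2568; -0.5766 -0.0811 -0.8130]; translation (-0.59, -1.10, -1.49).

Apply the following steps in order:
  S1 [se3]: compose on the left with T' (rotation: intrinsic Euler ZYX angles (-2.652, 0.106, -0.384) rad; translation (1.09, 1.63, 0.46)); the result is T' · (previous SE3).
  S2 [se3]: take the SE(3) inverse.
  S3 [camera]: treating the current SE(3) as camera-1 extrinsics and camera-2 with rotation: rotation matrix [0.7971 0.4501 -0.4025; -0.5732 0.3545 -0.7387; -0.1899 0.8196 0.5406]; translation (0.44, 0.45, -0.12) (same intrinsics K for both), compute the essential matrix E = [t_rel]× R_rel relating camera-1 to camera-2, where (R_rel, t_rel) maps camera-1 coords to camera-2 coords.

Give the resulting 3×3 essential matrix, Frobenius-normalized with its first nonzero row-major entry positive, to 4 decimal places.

after S1 (compose_se3): R=[-0.8480 -0.1552 0.5067; 0.0347 0.9378 0.3453; -0.5288 0.3104 -0.7899], t=(0.9562, 3.3468, -0.4415)
after S2 (invert_se3): R=[-0.8480 0.0347 -0.5288; -0.1552 0.9378 0.3104; 0.5067 0.3453 -0.7899], t=(0.4613, -2.8533, -1.9890)
after S3 (essential): [0.3801 -0.1711 0.2277; 0.1283 0.4366 -0.4765; -0.5805 -0.0561 0.0076]

matrix = [0.3801 -0.1711 0.2277; 0.1283 0.4366 -0.4765; -0.5805 -0.0561 0.0076]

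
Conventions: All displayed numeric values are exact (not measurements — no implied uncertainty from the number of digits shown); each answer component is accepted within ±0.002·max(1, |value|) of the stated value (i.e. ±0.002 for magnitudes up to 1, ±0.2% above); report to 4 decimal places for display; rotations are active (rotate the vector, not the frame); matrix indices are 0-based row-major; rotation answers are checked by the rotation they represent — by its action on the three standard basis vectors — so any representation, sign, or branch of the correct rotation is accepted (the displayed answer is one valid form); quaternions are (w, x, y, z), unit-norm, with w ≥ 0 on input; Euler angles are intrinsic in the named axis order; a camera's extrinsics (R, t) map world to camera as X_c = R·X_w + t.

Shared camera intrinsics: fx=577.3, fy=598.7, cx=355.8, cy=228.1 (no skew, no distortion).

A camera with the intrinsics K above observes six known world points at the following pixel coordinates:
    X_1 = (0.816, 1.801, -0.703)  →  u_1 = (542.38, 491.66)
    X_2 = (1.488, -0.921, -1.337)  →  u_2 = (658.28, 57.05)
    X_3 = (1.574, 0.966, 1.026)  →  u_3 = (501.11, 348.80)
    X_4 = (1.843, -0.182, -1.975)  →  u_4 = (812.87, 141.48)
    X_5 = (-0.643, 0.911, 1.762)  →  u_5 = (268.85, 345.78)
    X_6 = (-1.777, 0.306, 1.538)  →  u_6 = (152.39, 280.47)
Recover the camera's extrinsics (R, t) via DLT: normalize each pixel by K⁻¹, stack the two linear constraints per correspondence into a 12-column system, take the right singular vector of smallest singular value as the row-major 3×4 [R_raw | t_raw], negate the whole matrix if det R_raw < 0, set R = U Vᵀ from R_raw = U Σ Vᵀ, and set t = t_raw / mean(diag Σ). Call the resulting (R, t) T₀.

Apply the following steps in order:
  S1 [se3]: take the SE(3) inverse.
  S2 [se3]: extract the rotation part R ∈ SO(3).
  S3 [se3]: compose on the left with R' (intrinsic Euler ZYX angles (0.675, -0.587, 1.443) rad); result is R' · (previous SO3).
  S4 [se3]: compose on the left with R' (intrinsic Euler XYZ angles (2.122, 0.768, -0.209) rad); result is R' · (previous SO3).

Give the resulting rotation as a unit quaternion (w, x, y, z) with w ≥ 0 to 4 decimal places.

rotation (quat) = (0.4218, -0.8458, 0.0033, -0.3268)

source (pnp_recover): camera pose = R=[0.9594 0.0120 -0.2816; 0.0373 0.9849 0.1692; 0.2794 -0.1728 0.9445], t=(0.2200, -0.0200, 4.5300)
after S1 (invert_se3): R=[0.9594 0.0373 0.2794; 0.0120 0.9849 -0.1728; -0.2816 0.1692 0.9445], t=(-1.4761, 0.7998, -4.2132)
after S2 (rot_of_se3): [0.9594 0.0373 0.2794; 0.0120 0.9849 -0.1728; -0.2816 0.1692 0.9445]
after S3 (compose_so3): [0.4585 -0.3811 0.8028; 0.7268 -0.3591 -0.5855; 0.5115 0.8519 0.1123]
after S4 (compose_so3): [0.7864 0.2701 0.5555; -0.2812 -0.6442 0.7113; 0.5500 -0.7156 -0.4306]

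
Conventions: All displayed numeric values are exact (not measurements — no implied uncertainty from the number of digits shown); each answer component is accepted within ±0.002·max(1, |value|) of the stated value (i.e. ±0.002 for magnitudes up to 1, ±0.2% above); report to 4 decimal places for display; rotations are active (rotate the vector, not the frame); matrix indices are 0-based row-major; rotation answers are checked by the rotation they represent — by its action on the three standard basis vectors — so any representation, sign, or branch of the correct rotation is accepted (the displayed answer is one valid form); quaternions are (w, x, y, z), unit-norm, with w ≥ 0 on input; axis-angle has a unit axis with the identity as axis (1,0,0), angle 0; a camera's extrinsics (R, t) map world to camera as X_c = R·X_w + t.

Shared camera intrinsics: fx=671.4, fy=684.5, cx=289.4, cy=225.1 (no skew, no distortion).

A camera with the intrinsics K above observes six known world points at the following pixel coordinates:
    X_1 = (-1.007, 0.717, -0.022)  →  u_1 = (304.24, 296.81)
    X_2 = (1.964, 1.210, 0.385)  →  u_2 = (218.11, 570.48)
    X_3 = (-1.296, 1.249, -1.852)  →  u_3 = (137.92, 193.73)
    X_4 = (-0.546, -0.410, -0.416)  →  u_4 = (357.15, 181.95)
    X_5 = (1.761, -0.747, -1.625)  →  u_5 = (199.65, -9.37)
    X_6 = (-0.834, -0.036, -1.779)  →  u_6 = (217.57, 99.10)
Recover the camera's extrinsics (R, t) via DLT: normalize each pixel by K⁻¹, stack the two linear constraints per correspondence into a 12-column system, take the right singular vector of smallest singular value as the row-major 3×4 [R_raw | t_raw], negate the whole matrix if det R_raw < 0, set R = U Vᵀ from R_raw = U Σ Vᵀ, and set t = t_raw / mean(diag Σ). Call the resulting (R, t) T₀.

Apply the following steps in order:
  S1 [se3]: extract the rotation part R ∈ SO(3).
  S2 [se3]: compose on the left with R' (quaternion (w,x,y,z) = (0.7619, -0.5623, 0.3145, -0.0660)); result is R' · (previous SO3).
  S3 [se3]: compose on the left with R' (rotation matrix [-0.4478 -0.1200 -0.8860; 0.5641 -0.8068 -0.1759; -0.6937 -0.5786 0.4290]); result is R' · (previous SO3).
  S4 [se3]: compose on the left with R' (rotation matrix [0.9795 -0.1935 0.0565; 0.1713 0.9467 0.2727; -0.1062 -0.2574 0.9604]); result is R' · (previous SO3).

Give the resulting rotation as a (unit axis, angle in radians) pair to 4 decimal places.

rotation (axis_angle) = ((-0.8925, -0.3137, -0.3241), 2.9607)

source (pnp_recover): camera pose = R=[-0.1516 -0.6836 0.7139; 0.1456 0.6990 0.7002; -0.9777 0.2101 -0.0064], t=(0.4900, 0.3100, 5.0602)
after S1 (rot_of_se3): [-0.1516 -0.6836 0.7139; 0.1456 0.6990 0.7002; -0.9777 0.2101 -0.0064]
after S2 (compose_so3): [-0.6983 -0.6030 0.3857; -0.6760 0.7327 -0.0783; -0.2354 -0.3154 -0.9193]
after S3 (compose_so3): [0.6024 0.4616 0.6512; 0.1929 -0.8758 0.4424; 0.7746 -0.1409 -0.6166]
after S4 (compose_so3): [0.5964 0.6136 0.5174; 0.4970 -0.7885 0.3623; 0.6303 0.0411 -0.7753]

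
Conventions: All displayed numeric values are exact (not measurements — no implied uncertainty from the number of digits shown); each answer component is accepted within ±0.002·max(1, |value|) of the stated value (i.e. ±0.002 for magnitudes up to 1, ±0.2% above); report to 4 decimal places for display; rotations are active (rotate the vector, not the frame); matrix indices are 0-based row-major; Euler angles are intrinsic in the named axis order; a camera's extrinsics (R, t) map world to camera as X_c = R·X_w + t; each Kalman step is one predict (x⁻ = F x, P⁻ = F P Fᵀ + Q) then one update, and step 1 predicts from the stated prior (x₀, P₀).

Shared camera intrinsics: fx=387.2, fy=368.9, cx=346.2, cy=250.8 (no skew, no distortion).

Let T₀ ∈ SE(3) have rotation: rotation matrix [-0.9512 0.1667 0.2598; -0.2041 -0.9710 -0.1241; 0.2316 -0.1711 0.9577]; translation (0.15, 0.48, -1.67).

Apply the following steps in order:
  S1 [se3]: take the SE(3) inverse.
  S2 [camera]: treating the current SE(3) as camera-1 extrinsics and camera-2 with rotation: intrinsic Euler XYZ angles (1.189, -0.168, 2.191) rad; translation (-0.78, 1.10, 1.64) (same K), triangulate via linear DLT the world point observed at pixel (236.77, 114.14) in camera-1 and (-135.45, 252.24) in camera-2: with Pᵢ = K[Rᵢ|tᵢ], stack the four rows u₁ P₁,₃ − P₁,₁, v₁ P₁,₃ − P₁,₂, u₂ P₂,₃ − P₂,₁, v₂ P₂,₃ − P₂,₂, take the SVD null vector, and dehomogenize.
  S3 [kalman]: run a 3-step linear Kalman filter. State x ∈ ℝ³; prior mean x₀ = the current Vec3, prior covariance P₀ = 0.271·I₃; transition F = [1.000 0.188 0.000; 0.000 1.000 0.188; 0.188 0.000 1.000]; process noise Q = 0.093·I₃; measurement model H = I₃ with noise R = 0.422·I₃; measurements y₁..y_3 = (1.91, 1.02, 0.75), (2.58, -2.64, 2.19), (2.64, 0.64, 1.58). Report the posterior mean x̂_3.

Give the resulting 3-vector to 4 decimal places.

after S1 (invert_se3): R=[-0.9512 -0.2041 0.2316; 0.1667 -0.9711 -0.1711; 0.2598 -0.1241 0.9577], t=(0.6274, 0.1554, 1.6199)
after S2 (triangulate): (1.8641, 1.5568, 1.8385)
after S3 (kf_track): (2.3621, 0.4221, 2.0181)

result = (2.3621, 0.4221, 2.0181)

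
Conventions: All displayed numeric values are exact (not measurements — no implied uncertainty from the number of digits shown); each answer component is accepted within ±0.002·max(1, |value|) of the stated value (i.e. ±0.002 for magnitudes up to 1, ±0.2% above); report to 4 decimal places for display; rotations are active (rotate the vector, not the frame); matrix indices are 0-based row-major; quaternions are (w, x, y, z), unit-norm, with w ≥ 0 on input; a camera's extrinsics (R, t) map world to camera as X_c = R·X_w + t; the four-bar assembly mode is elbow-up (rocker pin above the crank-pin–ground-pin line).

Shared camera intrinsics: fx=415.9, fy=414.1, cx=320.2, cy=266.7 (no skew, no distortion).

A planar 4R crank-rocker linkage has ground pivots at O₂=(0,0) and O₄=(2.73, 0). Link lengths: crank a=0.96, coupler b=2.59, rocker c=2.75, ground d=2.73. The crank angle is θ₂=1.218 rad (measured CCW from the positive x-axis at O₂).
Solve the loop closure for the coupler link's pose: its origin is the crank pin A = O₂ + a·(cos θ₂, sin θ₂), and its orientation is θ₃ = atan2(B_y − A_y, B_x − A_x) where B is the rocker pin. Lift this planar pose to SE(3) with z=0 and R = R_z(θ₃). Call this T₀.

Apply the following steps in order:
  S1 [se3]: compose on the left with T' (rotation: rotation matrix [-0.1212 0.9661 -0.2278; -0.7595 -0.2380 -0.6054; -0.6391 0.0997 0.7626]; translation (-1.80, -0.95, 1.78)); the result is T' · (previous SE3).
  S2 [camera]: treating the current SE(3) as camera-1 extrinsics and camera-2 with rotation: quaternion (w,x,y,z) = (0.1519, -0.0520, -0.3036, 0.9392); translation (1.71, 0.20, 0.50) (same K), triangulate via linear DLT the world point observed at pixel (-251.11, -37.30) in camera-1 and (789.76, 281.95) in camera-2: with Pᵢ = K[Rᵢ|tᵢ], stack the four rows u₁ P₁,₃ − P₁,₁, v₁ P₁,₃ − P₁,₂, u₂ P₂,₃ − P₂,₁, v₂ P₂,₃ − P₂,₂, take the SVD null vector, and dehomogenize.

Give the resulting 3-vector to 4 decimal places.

source (fourbar_fk): coupler pose = R=[0.7202 -0.6938 0.0000; 0.6938 0.7202 0.0000; 0.0000 0.0000 1.0000], t=(0.3317, 0.9009, 0.0000)
after S1 (compose_se3): R=[0.5830 0.7798 -0.2278; -0.7121 0.3555 -0.6054; -0.3911 0.5152 0.7626], t=(-0.9698, -1.4164, 1.6578)
after S2 (triangulate): (-1.5895, -1.7853, 1.7335)

result = (-1.5895, -1.7853, 1.7335)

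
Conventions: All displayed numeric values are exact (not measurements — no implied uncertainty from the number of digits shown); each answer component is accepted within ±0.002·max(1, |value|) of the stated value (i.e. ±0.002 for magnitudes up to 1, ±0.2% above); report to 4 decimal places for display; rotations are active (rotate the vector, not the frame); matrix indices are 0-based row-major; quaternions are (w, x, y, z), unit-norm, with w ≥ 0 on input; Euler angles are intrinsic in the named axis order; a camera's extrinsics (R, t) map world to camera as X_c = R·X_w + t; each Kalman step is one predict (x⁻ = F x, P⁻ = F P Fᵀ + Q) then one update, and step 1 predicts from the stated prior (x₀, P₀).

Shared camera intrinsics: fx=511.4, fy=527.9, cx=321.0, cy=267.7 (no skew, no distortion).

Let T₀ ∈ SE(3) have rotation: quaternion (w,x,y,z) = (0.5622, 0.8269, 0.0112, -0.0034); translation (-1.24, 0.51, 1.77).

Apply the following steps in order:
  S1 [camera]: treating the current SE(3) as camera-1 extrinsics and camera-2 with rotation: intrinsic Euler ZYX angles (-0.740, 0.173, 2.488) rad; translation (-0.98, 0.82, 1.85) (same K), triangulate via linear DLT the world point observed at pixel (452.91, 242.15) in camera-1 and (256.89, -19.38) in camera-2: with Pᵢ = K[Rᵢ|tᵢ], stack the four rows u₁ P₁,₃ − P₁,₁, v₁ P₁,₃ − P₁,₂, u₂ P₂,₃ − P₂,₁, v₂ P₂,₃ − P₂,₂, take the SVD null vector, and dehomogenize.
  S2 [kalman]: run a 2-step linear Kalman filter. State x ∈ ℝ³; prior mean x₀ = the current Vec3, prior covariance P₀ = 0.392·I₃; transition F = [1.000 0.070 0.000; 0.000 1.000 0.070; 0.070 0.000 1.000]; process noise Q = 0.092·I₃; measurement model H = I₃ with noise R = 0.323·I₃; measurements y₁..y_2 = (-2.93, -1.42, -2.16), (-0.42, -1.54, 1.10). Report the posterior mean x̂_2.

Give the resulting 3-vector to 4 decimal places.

result = (-0.7989, -1.1430, -0.1153)

after S1 (triangulate): (1.7066, 0.3337, 0.5398)
after S2 (kf_track): (-0.7989, -1.1430, -0.1153)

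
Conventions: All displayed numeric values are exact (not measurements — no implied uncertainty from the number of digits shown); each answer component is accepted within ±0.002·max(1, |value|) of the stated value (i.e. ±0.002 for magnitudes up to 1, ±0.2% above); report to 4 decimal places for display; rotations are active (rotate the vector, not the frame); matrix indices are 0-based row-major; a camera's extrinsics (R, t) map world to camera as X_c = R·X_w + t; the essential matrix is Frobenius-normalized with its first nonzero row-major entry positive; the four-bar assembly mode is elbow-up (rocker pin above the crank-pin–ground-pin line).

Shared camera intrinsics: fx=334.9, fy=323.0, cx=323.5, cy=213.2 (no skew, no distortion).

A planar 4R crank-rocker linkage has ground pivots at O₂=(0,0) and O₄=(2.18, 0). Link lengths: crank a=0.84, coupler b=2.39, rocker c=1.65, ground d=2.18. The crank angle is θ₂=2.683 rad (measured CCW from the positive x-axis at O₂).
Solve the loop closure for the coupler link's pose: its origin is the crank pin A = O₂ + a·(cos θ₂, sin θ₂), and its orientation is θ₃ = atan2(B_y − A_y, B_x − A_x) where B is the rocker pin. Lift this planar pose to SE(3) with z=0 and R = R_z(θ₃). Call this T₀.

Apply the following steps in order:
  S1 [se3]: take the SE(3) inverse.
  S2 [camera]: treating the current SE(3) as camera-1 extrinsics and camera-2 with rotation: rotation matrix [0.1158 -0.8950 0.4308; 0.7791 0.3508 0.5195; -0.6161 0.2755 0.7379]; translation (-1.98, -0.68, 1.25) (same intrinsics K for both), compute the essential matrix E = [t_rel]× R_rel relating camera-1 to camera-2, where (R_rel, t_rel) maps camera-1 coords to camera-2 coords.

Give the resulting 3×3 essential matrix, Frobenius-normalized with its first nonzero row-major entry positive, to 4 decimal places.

matrix = [0.2342 0.1161 0.3917; 0.3443 0.0643 -0.5612; 0.5248 0.1937 0.1664]

source (fourbar_fk): coupler pose = R=[0.8936 -0.4488 0.0000; 0.4488 0.8936 0.0000; 0.0000 0.0000 1.0000], t=(-0.7532, 0.3719, 0.0000)
after S1 (invert_se3): R=[0.8936 0.4488 0.0000; -0.4488 0.8936 0.0000; 0.0000 0.0000 1.0000], t=(0.5062, -0.6703, 0.0000)
after S2 (essential): [0.2342 0.1161 0.3917; 0.3443 0.0643 -0.5612; 0.5248 0.1937 0.1664]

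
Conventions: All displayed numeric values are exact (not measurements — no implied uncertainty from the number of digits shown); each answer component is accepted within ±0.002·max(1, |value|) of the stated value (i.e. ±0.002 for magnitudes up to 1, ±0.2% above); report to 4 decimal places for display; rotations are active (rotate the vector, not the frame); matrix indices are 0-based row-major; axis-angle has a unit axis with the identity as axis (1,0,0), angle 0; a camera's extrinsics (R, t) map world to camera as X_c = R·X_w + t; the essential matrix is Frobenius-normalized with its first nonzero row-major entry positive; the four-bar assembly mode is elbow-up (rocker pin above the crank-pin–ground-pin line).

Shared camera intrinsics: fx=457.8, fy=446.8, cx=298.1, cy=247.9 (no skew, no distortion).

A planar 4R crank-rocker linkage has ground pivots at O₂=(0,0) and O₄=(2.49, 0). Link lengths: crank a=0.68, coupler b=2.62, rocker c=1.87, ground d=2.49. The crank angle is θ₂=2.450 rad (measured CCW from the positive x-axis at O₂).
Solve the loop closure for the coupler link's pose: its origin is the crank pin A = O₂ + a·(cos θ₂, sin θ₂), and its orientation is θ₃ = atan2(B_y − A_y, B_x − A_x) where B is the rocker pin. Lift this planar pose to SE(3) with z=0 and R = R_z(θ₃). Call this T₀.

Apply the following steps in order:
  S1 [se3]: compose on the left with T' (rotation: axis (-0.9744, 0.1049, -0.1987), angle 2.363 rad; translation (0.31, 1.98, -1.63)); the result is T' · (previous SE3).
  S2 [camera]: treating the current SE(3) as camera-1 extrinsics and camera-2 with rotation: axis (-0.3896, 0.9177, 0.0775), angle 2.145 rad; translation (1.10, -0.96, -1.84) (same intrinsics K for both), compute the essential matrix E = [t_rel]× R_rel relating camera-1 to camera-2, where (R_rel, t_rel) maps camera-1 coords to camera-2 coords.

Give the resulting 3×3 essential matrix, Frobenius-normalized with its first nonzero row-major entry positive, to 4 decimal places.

matrix = [0.3531 -0.1071 -0.5948; -0.1603 -0.2028 0.0523; 0.2856 0.5900 0.1046]

source (fourbar_fk): coupler pose = R=[0.8710 -0.4913 0.0000; 0.4913 0.8710 0.0000; 0.0000 0.0000 1.0000], t=(-0.5238, 0.4337, 0.0000)
after S1 (compose_se3): R=[0.7783 -0.4797 0.4051; -0.6144 -0.4491 0.6487; -0.1292 -0.7538 -0.6443], t=(-0.1839, 1.8442, -2.0773)
after S2 (essential): [0.3531 -0.1071 -0.5948; -0.1603 -0.2028 0.0523; 0.2856 0.5900 0.1046]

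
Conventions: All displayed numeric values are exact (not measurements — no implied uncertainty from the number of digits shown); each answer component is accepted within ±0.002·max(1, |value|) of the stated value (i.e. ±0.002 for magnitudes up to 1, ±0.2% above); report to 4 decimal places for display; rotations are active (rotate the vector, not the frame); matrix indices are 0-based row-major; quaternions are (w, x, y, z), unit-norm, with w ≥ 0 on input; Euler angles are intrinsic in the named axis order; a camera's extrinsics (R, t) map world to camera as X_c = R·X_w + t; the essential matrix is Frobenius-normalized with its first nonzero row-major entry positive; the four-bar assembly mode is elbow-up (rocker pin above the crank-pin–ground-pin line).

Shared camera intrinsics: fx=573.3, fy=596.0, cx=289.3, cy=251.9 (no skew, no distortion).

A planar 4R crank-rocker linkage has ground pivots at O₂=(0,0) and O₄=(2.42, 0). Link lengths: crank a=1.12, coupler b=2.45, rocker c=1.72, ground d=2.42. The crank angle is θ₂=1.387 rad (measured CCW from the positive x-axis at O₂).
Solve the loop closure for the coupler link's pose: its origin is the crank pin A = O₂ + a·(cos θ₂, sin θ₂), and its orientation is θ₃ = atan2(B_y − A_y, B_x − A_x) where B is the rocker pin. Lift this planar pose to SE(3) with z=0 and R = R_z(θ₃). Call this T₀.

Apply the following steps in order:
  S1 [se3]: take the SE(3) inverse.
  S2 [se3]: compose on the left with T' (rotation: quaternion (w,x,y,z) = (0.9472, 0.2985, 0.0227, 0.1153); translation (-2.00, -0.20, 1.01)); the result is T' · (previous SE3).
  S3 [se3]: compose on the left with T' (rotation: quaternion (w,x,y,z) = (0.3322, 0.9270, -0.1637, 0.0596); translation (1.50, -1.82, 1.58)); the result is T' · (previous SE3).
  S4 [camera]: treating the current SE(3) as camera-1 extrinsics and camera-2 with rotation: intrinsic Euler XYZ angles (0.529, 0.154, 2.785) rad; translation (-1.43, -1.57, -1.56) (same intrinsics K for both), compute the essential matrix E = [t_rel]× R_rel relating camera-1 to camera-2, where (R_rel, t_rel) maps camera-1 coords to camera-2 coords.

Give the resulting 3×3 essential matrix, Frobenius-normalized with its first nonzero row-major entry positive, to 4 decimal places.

matrix = [0.1132 -0.2755 -0.4701; -0.5875 0.1156 0.1213; 0.3737 0.1848 0.3785]

source (fourbar_fk): coupler pose = R=[0.9683 -0.2497 0.0000; 0.2497 0.9683 0.0000; 0.0000 0.0000 1.0000], t=(0.2047, 1.1011, 0.0000)
after S1 (invert_se3): R=[0.9683 0.2497 0.0000; -0.2497 0.9683 0.0000; 0.0000 0.0000 1.0000], t=(-0.4731, -1.0152, 0.0000)
after S2 (compose_se3): R=[0.9927 0.0444 0.1118; 0.0261 0.8280 -0.5602; -0.1175 0.5590 0.8208], t=(-2.2521, -1.1170, 0.4185)
after S3 (compose_se3): R=[0.9233 -0.2414 0.2987; -0.2063 -0.9678 -0.1445; 0.3239 0.0718 -0.9434], t=(-0.2314, -0.6810, 0.0969)
after S4 (essential): [0.1132 -0.2755 -0.4701; -0.5875 0.1156 0.1213; 0.3737 0.1848 0.3785]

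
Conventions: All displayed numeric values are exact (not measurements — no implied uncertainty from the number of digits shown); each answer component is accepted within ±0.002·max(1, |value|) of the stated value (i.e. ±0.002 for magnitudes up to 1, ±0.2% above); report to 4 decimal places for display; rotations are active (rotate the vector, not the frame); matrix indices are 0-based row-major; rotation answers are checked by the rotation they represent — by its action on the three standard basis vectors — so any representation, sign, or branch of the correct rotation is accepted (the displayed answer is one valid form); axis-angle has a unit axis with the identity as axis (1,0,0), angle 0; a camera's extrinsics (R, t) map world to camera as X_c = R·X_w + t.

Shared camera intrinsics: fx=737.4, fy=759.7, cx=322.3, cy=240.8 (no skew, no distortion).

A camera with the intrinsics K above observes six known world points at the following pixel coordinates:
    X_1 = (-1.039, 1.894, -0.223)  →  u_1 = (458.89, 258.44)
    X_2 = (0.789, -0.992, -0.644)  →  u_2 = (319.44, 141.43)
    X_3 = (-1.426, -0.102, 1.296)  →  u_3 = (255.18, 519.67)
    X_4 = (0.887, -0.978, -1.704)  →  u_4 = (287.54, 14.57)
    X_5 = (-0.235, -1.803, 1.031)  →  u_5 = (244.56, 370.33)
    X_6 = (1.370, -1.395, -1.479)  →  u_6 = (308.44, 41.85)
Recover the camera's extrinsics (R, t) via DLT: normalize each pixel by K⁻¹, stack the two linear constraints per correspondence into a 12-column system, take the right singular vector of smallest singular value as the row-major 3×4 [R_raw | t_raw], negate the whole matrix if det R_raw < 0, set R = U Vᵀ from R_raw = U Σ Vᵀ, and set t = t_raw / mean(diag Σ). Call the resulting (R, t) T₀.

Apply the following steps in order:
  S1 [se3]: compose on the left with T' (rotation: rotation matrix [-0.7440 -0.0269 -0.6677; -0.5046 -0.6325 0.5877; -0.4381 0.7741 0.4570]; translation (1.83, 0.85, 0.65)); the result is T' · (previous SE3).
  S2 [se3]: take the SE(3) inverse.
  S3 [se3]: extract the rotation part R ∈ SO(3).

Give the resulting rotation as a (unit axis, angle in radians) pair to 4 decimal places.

rotation (axis_angle) = ((0.2005, 0.3613, -0.9106), 3.0589)

source (pnp_recover): camera pose = R=[0.7174 0.6147 0.3278; -0.3735 -0.0578 0.9258; 0.5880 -0.7867 0.1882], t=(0.2300, -0.0000, 5.2502)
after S1 (compose_se3): R=[-0.9163 0.0695 -0.3944; 0.2198 -0.7359 -0.6404; -0.3347 -0.6735 0.6590], t=(-1.8465, 3.8194, 2.9485)
after S2 (invert_se3): R=[-0.9163 0.2198 -0.3347; 0.0695 -0.7359 -0.6735; -0.3944 -0.6404 0.6590], t=(-1.5447, 4.9249, -0.2255)
after S3 (rot_of_se3): [-0.9163 0.2198 -0.3347; 0.0695 -0.7359 -0.6735; -0.3944 -0.6404 0.6590]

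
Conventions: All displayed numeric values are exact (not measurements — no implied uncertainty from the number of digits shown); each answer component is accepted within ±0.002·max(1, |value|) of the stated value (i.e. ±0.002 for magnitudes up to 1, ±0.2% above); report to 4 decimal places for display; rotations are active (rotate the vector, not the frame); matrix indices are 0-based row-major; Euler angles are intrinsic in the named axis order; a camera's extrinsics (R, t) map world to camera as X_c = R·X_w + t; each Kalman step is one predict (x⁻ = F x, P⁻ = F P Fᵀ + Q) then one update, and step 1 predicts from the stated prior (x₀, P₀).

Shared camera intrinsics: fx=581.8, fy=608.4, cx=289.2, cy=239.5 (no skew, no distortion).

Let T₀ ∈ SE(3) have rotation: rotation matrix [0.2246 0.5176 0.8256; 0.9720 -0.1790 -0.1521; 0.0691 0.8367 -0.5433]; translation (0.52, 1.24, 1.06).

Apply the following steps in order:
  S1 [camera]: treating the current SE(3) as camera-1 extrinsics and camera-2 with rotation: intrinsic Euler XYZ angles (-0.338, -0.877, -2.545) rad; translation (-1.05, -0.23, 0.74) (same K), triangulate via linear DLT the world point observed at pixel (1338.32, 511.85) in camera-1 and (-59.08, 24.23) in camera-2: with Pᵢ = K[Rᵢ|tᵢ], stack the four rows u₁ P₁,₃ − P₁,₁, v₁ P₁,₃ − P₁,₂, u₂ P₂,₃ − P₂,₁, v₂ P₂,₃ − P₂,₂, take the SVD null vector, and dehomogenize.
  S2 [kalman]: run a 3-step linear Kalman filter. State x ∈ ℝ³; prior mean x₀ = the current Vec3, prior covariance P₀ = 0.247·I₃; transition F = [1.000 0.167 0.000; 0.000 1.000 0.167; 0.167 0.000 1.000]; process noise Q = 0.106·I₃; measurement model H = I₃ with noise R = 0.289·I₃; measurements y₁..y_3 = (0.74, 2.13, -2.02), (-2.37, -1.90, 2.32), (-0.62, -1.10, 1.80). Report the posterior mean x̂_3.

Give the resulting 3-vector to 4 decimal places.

result = (-0.6926, -0.3504, 1.1431)

after S1 (triangulate): (0.0745, 1.7980, 1.7537)
after S2 (kf_track): (-0.6926, -0.3504, 1.1431)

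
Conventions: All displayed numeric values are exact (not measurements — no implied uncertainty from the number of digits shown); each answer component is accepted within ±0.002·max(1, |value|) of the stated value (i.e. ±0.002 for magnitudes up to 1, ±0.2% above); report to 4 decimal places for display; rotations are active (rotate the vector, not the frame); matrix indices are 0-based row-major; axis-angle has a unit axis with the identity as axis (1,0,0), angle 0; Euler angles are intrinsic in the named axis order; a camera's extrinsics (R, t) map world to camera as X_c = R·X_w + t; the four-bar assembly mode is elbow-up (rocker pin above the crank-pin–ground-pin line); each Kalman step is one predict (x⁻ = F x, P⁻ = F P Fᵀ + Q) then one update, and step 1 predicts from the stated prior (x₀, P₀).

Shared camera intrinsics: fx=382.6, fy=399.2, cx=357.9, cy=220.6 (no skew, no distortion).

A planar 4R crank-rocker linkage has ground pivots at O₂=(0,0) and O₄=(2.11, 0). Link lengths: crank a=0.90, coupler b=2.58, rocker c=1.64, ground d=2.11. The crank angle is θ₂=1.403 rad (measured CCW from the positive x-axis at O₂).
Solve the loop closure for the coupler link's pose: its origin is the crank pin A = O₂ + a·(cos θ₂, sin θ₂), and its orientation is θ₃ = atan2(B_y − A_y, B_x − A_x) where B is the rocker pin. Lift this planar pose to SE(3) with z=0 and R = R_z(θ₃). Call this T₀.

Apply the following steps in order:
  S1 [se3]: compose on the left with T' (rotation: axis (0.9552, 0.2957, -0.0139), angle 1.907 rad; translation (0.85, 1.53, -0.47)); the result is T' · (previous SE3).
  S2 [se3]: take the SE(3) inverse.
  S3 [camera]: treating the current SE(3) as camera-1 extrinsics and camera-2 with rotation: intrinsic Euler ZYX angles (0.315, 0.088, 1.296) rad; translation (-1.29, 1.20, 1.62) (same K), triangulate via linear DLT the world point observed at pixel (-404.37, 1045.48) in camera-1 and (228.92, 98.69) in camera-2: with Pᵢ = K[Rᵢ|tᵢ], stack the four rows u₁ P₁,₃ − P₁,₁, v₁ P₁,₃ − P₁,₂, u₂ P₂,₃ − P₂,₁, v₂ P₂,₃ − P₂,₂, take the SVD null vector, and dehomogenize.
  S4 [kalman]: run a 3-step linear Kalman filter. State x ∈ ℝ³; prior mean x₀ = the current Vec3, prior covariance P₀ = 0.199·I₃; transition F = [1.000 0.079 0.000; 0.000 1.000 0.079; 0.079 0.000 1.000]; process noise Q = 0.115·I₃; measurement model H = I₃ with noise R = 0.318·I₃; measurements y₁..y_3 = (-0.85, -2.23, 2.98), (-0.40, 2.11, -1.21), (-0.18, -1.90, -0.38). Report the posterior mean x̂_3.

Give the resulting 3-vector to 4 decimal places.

source (fourbar_fk): coupler pose = R=[0.9664 -0.2571 0.0000; 0.2571 0.9664 0.0000; 0.0000 0.0000 1.0000], t=(0.1503, 0.8874, 0.0000)
after S1 (compose_se3): R=[0.9537 0.1485 0.2615; 0.2954 -0.2997 -0.9072; -0.0564 0.9424 -0.3297], t=(1.3278, 1.3949, 0.2807)
after S2 (invert_se3): R=[0.9537 0.2954 -0.0564; 0.1485 -0.2997 0.9424; 0.2615 -0.9072 -0.3297], t=(-1.6625, -0.0436, 1.0107)
after S3 (triangulate): (0.1638, -0.4535, 1.7926)
after S4 (kf_track): (-0.3598, -0.6513, 0.1811)

result = (-0.3598, -0.6513, 0.1811)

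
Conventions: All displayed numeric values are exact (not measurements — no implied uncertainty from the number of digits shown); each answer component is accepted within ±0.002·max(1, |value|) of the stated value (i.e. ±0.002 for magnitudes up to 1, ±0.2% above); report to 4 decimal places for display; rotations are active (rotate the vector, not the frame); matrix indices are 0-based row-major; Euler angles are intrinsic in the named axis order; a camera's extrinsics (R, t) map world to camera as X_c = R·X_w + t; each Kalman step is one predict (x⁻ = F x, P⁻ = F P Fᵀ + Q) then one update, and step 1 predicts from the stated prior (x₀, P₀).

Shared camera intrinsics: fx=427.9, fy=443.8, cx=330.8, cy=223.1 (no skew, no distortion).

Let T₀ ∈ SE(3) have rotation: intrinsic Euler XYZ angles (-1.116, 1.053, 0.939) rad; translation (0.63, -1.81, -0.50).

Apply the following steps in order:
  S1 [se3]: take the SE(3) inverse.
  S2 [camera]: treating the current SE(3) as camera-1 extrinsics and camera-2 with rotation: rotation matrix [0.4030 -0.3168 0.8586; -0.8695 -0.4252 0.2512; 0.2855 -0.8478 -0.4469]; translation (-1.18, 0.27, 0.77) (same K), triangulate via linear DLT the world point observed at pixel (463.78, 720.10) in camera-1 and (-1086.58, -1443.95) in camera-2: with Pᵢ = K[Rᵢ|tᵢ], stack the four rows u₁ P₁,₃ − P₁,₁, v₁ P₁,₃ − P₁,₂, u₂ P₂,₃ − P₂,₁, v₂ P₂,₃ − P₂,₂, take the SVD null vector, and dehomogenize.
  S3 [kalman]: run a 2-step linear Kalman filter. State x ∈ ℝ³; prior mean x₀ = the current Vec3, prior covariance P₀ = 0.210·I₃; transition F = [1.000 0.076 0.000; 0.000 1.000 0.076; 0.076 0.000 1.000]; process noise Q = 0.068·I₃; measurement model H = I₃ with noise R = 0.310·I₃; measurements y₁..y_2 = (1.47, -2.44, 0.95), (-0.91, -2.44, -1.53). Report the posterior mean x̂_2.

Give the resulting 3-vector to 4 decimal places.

result = (0.5485, -1.3166, -0.7500)

after S1 (invert_se3): R=[0.2923 -0.1065 -0.9504; -0.3994 0.8893 -0.2225; 0.8689 0.4447 0.2174], t=(-0.8522, 1.7501, 0.3661)
after S2 (triangulate): (1.8274, 1.4787, -1.2644)
after S3 (kf_track): (0.5485, -1.3166, -0.7500)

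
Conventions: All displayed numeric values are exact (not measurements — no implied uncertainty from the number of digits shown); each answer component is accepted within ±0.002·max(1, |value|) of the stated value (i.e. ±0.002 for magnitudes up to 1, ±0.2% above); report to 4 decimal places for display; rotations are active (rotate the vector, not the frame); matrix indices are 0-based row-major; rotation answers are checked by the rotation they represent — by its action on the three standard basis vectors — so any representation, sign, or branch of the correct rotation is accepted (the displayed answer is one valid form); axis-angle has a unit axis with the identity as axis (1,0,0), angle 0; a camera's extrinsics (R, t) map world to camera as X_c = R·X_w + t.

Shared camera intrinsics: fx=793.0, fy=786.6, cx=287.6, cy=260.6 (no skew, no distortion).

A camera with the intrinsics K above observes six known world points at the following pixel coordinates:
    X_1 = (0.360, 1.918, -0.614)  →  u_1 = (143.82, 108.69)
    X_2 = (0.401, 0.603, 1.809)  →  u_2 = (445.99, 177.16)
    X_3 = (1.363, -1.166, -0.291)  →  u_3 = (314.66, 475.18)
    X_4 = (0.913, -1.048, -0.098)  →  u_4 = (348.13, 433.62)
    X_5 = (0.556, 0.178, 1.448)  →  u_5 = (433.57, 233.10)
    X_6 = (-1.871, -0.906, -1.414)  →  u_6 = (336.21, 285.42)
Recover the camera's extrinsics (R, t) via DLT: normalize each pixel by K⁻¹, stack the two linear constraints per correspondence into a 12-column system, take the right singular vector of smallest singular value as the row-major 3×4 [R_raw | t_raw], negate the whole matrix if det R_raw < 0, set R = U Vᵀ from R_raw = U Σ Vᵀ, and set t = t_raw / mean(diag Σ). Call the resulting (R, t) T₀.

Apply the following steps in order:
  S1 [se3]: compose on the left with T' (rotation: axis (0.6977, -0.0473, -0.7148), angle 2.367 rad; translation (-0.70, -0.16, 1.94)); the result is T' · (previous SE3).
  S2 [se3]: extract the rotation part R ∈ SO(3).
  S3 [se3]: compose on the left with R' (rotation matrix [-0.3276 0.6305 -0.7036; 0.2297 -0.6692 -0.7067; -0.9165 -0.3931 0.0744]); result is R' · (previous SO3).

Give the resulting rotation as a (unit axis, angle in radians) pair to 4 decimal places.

rotation (axis_angle) = ((-0.3352, -0.3532, -0.8734), 2.5914)

source (pnp_recover): camera pose = R=[-0.3194 -0.4635 0.8265; 0.5216 -0.8142 -0.2550; 0.7911 0.3497 0.5018], t=(0.3500, -0.0200, 5.7609)
after S1 (compose_se3): R=[-0.5098 -0.7272 -0.4596; -0.5332 0.6863 -0.4946; 0.6751 -0.0071 -0.7377], t=(-5.7840, -2.8180, 2.5715)
after S2 (rot_of_se3): [-0.5098 -0.7272 -0.4596; -0.5332 0.6863 -0.4946; 0.6751 -0.0071 -0.7377]
after S3 (compose_so3): [-0.6442 0.6760 0.3577; -0.2373 -0.6214 0.7467; 0.7271 0.3962 0.5607]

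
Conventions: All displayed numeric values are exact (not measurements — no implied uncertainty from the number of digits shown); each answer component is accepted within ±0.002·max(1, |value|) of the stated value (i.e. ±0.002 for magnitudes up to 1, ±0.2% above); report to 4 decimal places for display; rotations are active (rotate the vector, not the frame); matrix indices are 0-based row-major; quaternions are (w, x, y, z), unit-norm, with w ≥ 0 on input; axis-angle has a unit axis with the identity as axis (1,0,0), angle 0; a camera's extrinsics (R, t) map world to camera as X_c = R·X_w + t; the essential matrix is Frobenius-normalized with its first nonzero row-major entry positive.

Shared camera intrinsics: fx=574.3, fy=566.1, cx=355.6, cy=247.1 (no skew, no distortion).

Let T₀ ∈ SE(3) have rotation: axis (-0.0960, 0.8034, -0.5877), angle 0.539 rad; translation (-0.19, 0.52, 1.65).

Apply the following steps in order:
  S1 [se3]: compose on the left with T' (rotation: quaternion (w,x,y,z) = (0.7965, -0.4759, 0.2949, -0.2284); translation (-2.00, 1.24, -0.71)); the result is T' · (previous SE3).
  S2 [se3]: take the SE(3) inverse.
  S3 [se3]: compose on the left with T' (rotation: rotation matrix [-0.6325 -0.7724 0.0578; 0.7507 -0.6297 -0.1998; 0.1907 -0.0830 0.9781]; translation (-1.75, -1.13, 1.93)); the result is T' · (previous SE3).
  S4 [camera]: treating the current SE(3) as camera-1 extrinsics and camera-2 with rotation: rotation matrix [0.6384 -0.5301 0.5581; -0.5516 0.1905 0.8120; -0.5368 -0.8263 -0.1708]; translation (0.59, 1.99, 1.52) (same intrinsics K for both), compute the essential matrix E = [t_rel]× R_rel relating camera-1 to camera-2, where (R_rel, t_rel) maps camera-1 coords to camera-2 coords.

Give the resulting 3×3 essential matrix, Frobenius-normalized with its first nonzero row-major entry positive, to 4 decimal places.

after S1 (compose_se3): R=[0.3165 0.2089 0.9253; -0.9444 0.1606 0.2868; -0.0887 -0.9646 0.2482], t=(-0.9601, 2.6213, -0.5107)
after S2 (invert_se3): R=[0.3165 -0.9444 -0.0887; 0.2089 0.1606 -0.9646; 0.9253 0.2868 0.2482], t=(2.7342, -0.7131, 0.2634)
after S3 (compose_se3): R=[-0.3081 0.4899 0.8155; -0.0788 -0.8674 0.4912; 0.9481 0.0870 0.3059], t=(-2.9134, 1.3190, 2.7683)
after S4 (essential): [0.3836 -0.3780 0.3548; 0.1100 -0.3043 0.0677; 0.2676 0.5077 0.3814]

matrix = [0.3836 -0.3780 0.3548; 0.1100 -0.3043 0.0677; 0.2676 0.5077 0.3814]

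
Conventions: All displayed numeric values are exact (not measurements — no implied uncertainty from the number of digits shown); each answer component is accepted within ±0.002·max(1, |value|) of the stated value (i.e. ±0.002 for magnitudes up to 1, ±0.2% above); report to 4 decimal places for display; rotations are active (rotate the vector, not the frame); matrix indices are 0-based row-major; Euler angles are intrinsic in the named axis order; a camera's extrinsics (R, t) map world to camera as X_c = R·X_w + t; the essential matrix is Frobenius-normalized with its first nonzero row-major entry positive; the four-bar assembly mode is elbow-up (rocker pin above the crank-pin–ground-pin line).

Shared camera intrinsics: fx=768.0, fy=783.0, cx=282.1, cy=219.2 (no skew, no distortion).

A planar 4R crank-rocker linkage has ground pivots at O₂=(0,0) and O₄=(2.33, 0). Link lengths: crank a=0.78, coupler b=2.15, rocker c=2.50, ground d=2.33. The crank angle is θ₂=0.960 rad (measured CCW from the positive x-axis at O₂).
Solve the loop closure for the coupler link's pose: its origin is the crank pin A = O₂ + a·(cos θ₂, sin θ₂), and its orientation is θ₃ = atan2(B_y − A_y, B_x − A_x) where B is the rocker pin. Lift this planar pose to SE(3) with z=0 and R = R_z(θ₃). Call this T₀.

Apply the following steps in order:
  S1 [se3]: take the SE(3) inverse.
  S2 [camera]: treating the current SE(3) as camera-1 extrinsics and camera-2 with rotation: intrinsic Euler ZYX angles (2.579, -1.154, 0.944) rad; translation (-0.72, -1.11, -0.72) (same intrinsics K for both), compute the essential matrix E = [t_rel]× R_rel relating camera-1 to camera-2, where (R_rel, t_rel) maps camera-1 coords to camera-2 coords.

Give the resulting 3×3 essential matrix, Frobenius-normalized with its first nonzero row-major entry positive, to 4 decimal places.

matrix = [0.5377 -0.3402 0.1376; -0.2150 0.1758 -0.0287; -0.2107 -0.4873 -0.4652]

source (fourbar_fk): coupler pose = R=[0.5668 -0.8238 0.0000; 0.8238 0.5668 0.0000; 0.0000 0.0000 1.0000], t=(0.4473, 0.6390, 0.0000)
after S1 (invert_se3): R=[0.5668 0.8238 0.0000; -0.8238 0.5668 -0.0000; 0.0000 0.0000 1.0000], t=(-0.7800, 0.0064, 0.0000)
after S2 (essential): [0.5377 -0.3402 0.1376; -0.2150 0.1758 -0.0287; -0.2107 -0.4873 -0.4652]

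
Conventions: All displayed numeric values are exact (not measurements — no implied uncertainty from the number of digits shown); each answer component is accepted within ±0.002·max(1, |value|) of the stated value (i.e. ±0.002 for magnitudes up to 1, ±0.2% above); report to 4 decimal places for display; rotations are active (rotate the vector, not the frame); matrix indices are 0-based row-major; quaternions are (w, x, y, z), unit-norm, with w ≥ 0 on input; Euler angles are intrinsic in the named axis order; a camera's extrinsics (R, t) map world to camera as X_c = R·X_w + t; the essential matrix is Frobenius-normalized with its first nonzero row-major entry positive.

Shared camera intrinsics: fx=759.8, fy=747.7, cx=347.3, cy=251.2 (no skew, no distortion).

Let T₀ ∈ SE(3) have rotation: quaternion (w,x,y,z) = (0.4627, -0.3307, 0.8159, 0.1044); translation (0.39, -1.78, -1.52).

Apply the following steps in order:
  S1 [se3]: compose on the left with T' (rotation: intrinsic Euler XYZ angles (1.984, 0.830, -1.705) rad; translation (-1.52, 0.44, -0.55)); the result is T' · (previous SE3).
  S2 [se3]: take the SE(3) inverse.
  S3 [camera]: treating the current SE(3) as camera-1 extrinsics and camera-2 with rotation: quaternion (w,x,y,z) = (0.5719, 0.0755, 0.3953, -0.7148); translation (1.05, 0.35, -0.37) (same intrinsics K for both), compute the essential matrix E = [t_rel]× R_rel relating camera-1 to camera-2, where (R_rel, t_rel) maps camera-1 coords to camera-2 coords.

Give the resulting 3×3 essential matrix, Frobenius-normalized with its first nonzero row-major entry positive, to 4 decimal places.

after S1 (compose_se3): R=[-0.8725 0.4653 -0.1492; 0.0802 0.4377 0.8955; 0.4820 0.7694 -0.4192], t=(-3.8673, 0.2116, -0.8121)
after S2 (invert_se3): R=[-0.8725 0.0802 0.4820; 0.4653 0.4377 0.7694; -0.1492 0.8955 -0.4192], t=(-2.9998, 2.3316, -1.1071)
after S3 (essential): [0.3961 0.1836 -0.4336; -0.1767 0.0701 0.3417; -0.1910 -0.5932 -0.2831]

matrix = [0.3961 0.1836 -0.4336; -0.1767 0.0701 0.3417; -0.1910 -0.5932 -0.2831]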